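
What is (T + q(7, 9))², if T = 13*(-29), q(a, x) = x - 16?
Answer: 147456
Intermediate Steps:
q(a, x) = -16 + x
T = -377
(T + q(7, 9))² = (-377 + (-16 + 9))² = (-377 - 7)² = (-384)² = 147456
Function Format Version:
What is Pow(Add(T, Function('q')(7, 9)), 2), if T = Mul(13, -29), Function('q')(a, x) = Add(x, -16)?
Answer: 147456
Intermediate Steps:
Function('q')(a, x) = Add(-16, x)
T = -377
Pow(Add(T, Function('q')(7, 9)), 2) = Pow(Add(-377, Add(-16, 9)), 2) = Pow(Add(-377, -7), 2) = Pow(-384, 2) = 147456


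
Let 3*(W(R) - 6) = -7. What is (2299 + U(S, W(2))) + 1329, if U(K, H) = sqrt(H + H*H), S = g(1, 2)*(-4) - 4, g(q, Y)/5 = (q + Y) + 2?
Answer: 3628 + sqrt(154)/3 ≈ 3632.1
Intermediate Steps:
W(R) = 11/3 (W(R) = 6 + (1/3)*(-7) = 6 - 7/3 = 11/3)
g(q, Y) = 10 + 5*Y + 5*q (g(q, Y) = 5*((q + Y) + 2) = 5*((Y + q) + 2) = 5*(2 + Y + q) = 10 + 5*Y + 5*q)
S = -104 (S = (10 + 5*2 + 5*1)*(-4) - 4 = (10 + 10 + 5)*(-4) - 4 = 25*(-4) - 4 = -100 - 4 = -104)
U(K, H) = sqrt(H + H**2)
(2299 + U(S, W(2))) + 1329 = (2299 + sqrt(11*(1 + 11/3)/3)) + 1329 = (2299 + sqrt((11/3)*(14/3))) + 1329 = (2299 + sqrt(154/9)) + 1329 = (2299 + sqrt(154)/3) + 1329 = 3628 + sqrt(154)/3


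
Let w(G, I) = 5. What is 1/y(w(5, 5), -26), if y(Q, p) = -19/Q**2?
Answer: -25/19 ≈ -1.3158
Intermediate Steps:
y(Q, p) = -19/Q**2
1/y(w(5, 5), -26) = 1/(-19/5**2) = 1/(-19*1/25) = 1/(-19/25) = -25/19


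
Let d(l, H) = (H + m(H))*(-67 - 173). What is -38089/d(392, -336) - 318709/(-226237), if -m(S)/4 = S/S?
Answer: 17389513307/18460939200 ≈ 0.94196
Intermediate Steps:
m(S) = -4 (m(S) = -4*S/S = -4*1 = -4)
d(l, H) = 960 - 240*H (d(l, H) = (H - 4)*(-67 - 173) = (-4 + H)*(-240) = 960 - 240*H)
-38089/d(392, -336) - 318709/(-226237) = -38089/(960 - 240*(-336)) - 318709/(-226237) = -38089/(960 + 80640) - 318709*(-1/226237) = -38089/81600 + 318709/226237 = 17389513307/18460939200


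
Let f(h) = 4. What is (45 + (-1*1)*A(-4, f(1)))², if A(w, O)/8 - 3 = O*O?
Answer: 11449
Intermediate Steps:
A(w, O) = 24 + 8*O² (A(w, O) = 24 + 8*(O*O) = 24 + 8*O²)
(45 + (-1*1)*A(-4, f(1)))² = (45 + (-1*1)*(24 + 8*4²))² = (45 - (24 + 8*16))² = (45 - (24 + 128))² = (45 - 1*152)² = (45 - 152)² = (-107)² = 11449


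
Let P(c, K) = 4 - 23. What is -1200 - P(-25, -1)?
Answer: -1181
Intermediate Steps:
P(c, K) = -19
-1200 - P(-25, -1) = -1200 - 1*(-19) = -1200 + 19 = -1181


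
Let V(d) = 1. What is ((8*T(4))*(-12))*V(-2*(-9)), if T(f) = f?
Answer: -384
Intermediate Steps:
((8*T(4))*(-12))*V(-2*(-9)) = ((8*4)*(-12))*1 = (32*(-12))*1 = -384*1 = -384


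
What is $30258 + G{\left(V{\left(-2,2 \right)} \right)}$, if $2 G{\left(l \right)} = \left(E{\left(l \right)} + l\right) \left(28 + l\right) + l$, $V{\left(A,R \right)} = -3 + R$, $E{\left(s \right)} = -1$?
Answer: $\frac{60461}{2} \approx 30231.0$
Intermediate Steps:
$G{\left(l \right)} = \frac{l}{2} + \frac{\left(-1 + l\right) \left(28 + l\right)}{2}$ ($G{\left(l \right)} = \frac{\left(-1 + l\right) \left(28 + l\right) + l}{2} = \frac{l + \left(-1 + l\right) \left(28 + l\right)}{2} = \frac{l}{2} + \frac{\left(-1 + l\right) \left(28 + l\right)}{2}$)
$30258 + G{\left(V{\left(-2,2 \right)} \right)} = 30258 + \left(-14 + \frac{\left(-3 + 2\right)^{2}}{2} + 14 \left(-3 + 2\right)\right) = 30258 + \left(-14 + \frac{\left(-1\right)^{2}}{2} + 14 \left(-1\right)\right) = 30258 - \frac{55}{2} = \frac{60461}{2}$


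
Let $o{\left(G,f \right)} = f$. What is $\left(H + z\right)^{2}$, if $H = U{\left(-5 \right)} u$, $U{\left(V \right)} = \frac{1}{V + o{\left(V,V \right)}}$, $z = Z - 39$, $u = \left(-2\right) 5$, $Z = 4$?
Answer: $1156$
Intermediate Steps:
$u = -10$
$z = -35$ ($z = 4 - 39 = -35$)
$U{\left(V \right)} = \frac{1}{2 V}$ ($U{\left(V \right)} = \frac{1}{V + V} = \frac{1}{2 V}$)
$H = 1$ ($H = \frac{1}{2 \left(-5\right)} \left(-10\right) = \frac{1}{2} \left(- \frac{1}{5}\right) \left(-10\right) = \left(- \frac{1}{10}\right) \left(-10\right) = 1$)
$\left(H + z\right)^{2} = \left(1 - 35\right)^{2} = \left(-34\right)^{2} = 1156$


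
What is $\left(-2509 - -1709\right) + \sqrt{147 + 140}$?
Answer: $-800 + \sqrt{287} \approx -783.06$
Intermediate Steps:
$\left(-2509 - -1709\right) + \sqrt{147 + 140} = \left(-2509 + 1709\right) + \sqrt{287} = -800 + \sqrt{287}$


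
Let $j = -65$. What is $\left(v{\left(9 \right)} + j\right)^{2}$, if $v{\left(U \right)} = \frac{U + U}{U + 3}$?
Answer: $\frac{16129}{4} \approx 4032.3$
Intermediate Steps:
$v{\left(U \right)} = \frac{2 U}{3 + U}$
$\left(v{\left(9 \right)} + j\right)^{2} = \left(2 \cdot 9 \frac{1}{3 + 9} - 65\right)^{2} = \left(2 \cdot 9 \cdot \frac{1}{12} - 65\right)^{2} = \left(\frac{3}{2} - 65\right)^{2} = \left(- \frac{127}{2}\right)^{2} = \frac{16129}{4}$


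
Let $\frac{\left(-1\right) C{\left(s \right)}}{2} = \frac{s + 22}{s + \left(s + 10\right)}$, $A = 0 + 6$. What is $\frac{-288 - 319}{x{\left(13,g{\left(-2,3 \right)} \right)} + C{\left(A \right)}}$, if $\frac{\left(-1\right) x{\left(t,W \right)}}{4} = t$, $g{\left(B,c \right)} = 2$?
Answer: $\frac{6677}{600} \approx 11.128$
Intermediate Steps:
$A = 6$
$x{\left(t,W \right)} = - 4 t$
$C{\left(s \right)} = - \frac{2 \left(22 + s\right)}{10 + 2 s}$ ($C{\left(s \right)} = - 2 \frac{s + 22}{s + \left(s + 10\right)} = - 2 \frac{22 + s}{s + \left(10 + s\right)} = - 2 \frac{22 + s}{10 + 2 s} = - \frac{2 \left(22 + s\right)}{10 + 2 s}$)
$\frac{-288 - 319}{x{\left(13,g{\left(-2,3 \right)} \right)} + C{\left(A \right)}} = \frac{-288 - 319}{\left(-4\right) 13 + \frac{-22 - 6}{5 + 6}} = - \frac{607}{-52 + \frac{-22 - 6}{11}} = - \frac{607}{-52 + \frac{1}{11} \left(-28\right)} = - \frac{607}{-52 - \frac{28}{11}} = - \frac{607}{- \frac{600}{11}} = \left(-607\right) \left(- \frac{11}{600}\right) = \frac{6677}{600}$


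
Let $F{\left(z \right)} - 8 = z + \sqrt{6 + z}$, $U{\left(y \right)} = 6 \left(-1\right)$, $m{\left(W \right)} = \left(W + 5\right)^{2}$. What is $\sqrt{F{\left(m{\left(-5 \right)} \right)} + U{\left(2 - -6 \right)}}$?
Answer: $\sqrt{2 + \sqrt{6}} \approx 2.1094$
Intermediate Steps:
$m{\left(W \right)} = \left(5 + W\right)^{2}$
$U{\left(y \right)} = -6$
$F{\left(z \right)} = 8 + z + \sqrt{6 + z}$ ($F{\left(z \right)} = 8 + \left(z + \sqrt{6 + z}\right) = 8 + z + \sqrt{6 + z}$)
$\sqrt{F{\left(m{\left(-5 \right)} \right)} + U{\left(2 - -6 \right)}} = \sqrt{\left(8 + \left(5 - 5\right)^{2} + \sqrt{6 + \left(5 - 5\right)^{2}}\right) - 6} = \sqrt{\left(8 + 0^{2} + \sqrt{6 + 0^{2}}\right) - 6} = \sqrt{\left(8 + 0 + \sqrt{6 + 0}\right) - 6} = \sqrt{\left(8 + 0 + \sqrt{6}\right) - 6} = \sqrt{\left(8 + \sqrt{6}\right) - 6} = \sqrt{2 + \sqrt{6}}$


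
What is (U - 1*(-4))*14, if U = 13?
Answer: 238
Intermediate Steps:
(U - 1*(-4))*14 = (13 - 1*(-4))*14 = (13 + 4)*14 = 17*14 = 238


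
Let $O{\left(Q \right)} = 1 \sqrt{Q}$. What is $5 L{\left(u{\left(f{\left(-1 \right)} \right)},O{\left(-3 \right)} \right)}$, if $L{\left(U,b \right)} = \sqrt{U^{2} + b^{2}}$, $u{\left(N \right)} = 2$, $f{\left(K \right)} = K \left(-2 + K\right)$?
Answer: $5$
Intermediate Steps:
$O{\left(Q \right)} = \sqrt{Q}$
$5 L{\left(u{\left(f{\left(-1 \right)} \right)},O{\left(-3 \right)} \right)} = 5 \sqrt{2^{2} + \left(\sqrt{-3}\right)^{2}} = 5 \sqrt{4 + \left(i \sqrt{3}\right)^{2}} = 5 \sqrt{4 - 3} = 5 \sqrt{1} = 5 \cdot 1 = 5$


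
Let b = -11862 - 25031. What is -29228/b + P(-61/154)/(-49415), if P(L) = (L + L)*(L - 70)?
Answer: 17102131232167/21617935541510 ≈ 0.79111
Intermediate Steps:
P(L) = 2*L*(-70 + L) (P(L) = (2*L)*(-70 + L) = 2*L*(-70 + L))
b = -36893
-29228/b + P(-61/154)/(-49415) = -29228/(-36893) + (2*(-61/154)*(-70 - 61/154))/(-49415) = -29228*(-1/36893) + (2*(-61*1/154)*(-70 - 61*1/154))*(-1/49415) = 29228/36893 + (2*(-61/154)*(-70 - 61/154))*(-1/49415) = 29228/36893 + (2*(-61/154)*(-10841/154))*(-1/49415) = 29228/36893 + (661301/11858)*(-1/49415) = 29228/36893 - 661301/585963070 = 17102131232167/21617935541510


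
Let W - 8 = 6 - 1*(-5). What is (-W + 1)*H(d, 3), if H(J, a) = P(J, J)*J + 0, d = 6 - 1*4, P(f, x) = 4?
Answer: -144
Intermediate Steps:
d = 2 (d = 6 - 4 = 2)
W = 19 (W = 8 + (6 - 1*(-5)) = 8 + (6 + 5) = 8 + 11 = 19)
H(J, a) = 4*J (H(J, a) = 4*J + 0 = 4*J)
(-W + 1)*H(d, 3) = (-1*19 + 1)*(4*2) = (-19 + 1)*8 = -18*8 = -144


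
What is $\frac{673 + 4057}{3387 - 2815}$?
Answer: $\frac{215}{26} \approx 8.2692$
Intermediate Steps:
$\frac{673 + 4057}{3387 - 2815} = \frac{4730}{572} = 4730 \cdot \frac{1}{572} = \frac{215}{26}$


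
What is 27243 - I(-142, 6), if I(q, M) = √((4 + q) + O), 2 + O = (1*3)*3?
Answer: 27243 - I*√131 ≈ 27243.0 - 11.446*I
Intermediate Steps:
O = 7 (O = -2 + (1*3)*3 = -2 + 3*3 = -2 + 9 = 7)
I(q, M) = √(11 + q) (I(q, M) = √((4 + q) + 7) = √(11 + q))
27243 - I(-142, 6) = 27243 - √(11 - 142) = 27243 - √(-131) = 27243 - I*√131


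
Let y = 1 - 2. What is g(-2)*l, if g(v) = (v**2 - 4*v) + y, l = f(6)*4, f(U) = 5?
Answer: 220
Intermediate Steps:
l = 20 (l = 5*4 = 20)
y = -1
g(v) = -1 + v**2 - 4*v (g(v) = (v**2 - 4*v) - 1 = -1 + v**2 - 4*v)
g(-2)*l = (-1 + (-2)**2 - 4*(-2))*20 = (-1 + 4 + 8)*20 = 11*20 = 220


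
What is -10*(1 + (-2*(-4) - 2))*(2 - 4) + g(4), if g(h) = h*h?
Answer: 156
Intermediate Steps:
g(h) = h²
-10*(1 + (-2*(-4) - 2))*(2 - 4) + g(4) = -10*(1 + (-2*(-4) - 2))*(2 - 4) + 4² = -10*(1 + (8 - 2))*(-2) + 16 = -10*(1 + 6)*(-2) + 16 = -70*(-2) + 16 = -10*(-14) + 16 = 140 + 16 = 156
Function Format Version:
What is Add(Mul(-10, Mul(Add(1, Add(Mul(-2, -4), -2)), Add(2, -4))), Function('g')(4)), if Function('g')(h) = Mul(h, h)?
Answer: 156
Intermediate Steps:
Function('g')(h) = Pow(h, 2)
Add(Mul(-10, Mul(Add(1, Add(Mul(-2, -4), -2)), Add(2, -4))), Function('g')(4)) = Add(Mul(-10, Mul(Add(1, Add(Mul(-2, -4), -2)), Add(2, -4))), Pow(4, 2)) = Add(Mul(-10, Mul(Add(1, Add(8, -2)), -2)), 16) = Add(Mul(-10, Mul(Add(1, 6), -2)), 16) = Add(Mul(-10, Mul(7, -2)), 16) = Add(Mul(-10, -14), 16) = Add(140, 16) = 156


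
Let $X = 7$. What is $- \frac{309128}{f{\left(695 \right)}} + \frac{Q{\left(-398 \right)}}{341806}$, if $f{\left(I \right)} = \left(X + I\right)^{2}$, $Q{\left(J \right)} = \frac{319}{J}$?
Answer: $- \frac{10513388915335}{16760114720388} \approx -0.62729$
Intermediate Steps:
$f{\left(I \right)} = \left(7 + I\right)^{2}$
$- \frac{309128}{f{\left(695 \right)}} + \frac{Q{\left(-398 \right)}}{341806} = - \frac{309128}{\left(7 + 695\right)^{2}} + \frac{319 \frac{1}{-398}}{341806} = - \frac{309128}{702^{2}} + 319 \left(- \frac{1}{398}\right) \frac{1}{341806} = - \frac{309128}{492804} - \frac{319}{136038788} = \left(-309128\right) \frac{1}{492804} - \frac{319}{136038788} = - \frac{77282}{123201} - \frac{319}{136038788} = - \frac{10513388915335}{16760114720388}$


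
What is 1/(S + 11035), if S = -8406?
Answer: 1/2629 ≈ 0.00038037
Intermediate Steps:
1/(S + 11035) = 1/(-8406 + 11035) = 1/2629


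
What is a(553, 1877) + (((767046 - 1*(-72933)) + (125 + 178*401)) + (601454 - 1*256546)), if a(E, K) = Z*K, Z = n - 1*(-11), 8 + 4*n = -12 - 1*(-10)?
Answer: 2544689/2 ≈ 1.2723e+6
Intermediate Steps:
n = -5/2 (n = -2 + (-12 - 1*(-10))/4 = -2 + (-12 + 10)/4 = -2 + (¼)*(-2) = -2 - ½ = -5/2 ≈ -2.5000)
Z = 17/2 (Z = -5/2 - 1*(-11) = -5/2 + 11 = 17/2 ≈ 8.5000)
a(E, K) = 17*K/2
a(553, 1877) + (((767046 - 1*(-72933)) + (125 + 178*401)) + (601454 - 1*256546)) = (17/2)*1877 + (((767046 - 1*(-72933)) + (125 + 178*401)) + (601454 - 1*256546)) = 31909/2 + (((767046 + 72933) + (125 + 71378)) + (601454 - 256546)) = 31909/2 + ((839979 + 71503) + 344908) = 31909/2 + (911482 + 344908) = 31909/2 + 1256390 = 2544689/2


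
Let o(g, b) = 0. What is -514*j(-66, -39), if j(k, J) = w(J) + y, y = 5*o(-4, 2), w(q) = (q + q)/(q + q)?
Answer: -514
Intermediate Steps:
w(q) = 1 (w(q) = (2*q)/((2*q)) = (2*q)*(1/(2*q)) = 1)
y = 0 (y = 5*0 = 0)
j(k, J) = 1 (j(k, J) = 1 + 0 = 1)
-514*j(-66, -39) = -514*1 = -514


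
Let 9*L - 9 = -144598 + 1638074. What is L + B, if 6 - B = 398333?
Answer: -2091458/9 ≈ -2.3238e+5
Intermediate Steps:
B = -398327 (B = 6 - 1*398333 = 6 - 398333 = -398327)
L = 1493485/9 (L = 1 + (-144598 + 1638074)/9 = 1 + (⅑)*1493476 = 1 + 1493476/9 = 1493485/9 ≈ 1.6594e+5)
L + B = 1493485/9 - 398327 = -2091458/9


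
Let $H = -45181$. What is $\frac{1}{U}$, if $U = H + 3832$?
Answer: $- \frac{1}{41349} \approx -2.4184 \cdot 10^{-5}$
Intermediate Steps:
$U = -41349$ ($U = -45181 + 3832 = -41349$)
$\frac{1}{U} = \frac{1}{-41349} = - \frac{1}{41349}$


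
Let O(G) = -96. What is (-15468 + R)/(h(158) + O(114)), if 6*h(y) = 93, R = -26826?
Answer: 12084/23 ≈ 525.39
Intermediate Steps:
h(y) = 31/2 (h(y) = (1/6)*93 = 31/2)
(-15468 + R)/(h(158) + O(114)) = (-15468 - 26826)/(31/2 - 96) = -42294/(-161/2) = -42294*(-2/161) = 12084/23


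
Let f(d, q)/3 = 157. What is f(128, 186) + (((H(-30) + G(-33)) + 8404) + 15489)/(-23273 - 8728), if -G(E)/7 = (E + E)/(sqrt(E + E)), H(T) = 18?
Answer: 15048560/32001 + 7*I*sqrt(66)/32001 ≈ 470.25 + 0.0017771*I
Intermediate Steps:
f(d, q) = 471 (f(d, q) = 3*157 = 471)
G(E) = -7*sqrt(2)*sqrt(E) (G(E) = -7*(E + E)/(sqrt(E + E)) = -7*2*E/(sqrt(2*E)) = -7*2*E/(sqrt(2)*sqrt(E)) = -7*2*E*sqrt(2)/(2*sqrt(E)) = -7*sqrt(2)*sqrt(E))
f(128, 186) + (((H(-30) + G(-33)) + 8404) + 15489)/(-23273 - 8728) = 471 + (((18 - 7*sqrt(2)*sqrt(-33)) + 8404) + 15489)/(-23273 - 8728) = 471 + (((18 - 7*sqrt(2)*I*sqrt(33)) + 8404) + 15489)/(-32001) = 471 + (((18 - 7*I*sqrt(66)) + 8404) + 15489)*(-1/32001) = 471 + ((8422 - 7*I*sqrt(66)) + 15489)*(-1/32001) = 471 + (23911 - 7*I*sqrt(66))*(-1/32001) = 471 + (-23911/32001 + 7*I*sqrt(66)/32001) = 15048560/32001 + 7*I*sqrt(66)/32001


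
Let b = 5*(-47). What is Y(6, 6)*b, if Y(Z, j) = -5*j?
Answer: 7050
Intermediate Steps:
b = -235
Y(6, 6)*b = -5*6*(-235) = -30*(-235) = 7050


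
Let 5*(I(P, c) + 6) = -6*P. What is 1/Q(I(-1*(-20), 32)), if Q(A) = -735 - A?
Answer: -1/705 ≈ -0.0014184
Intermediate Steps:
I(P, c) = -6 - 6*P/5 (I(P, c) = -6 + (-6*P)/5 = -6 - 6*P/5)
1/Q(I(-1*(-20), 32)) = 1/(-735 - (-6 - (-6)*(-20)/5)) = 1/(-735 - (-6 - 6/5*20)) = 1/(-735 - (-6 - 24)) = 1/(-735 - 1*(-30)) = 1/(-735 + 30) = 1/(-705) = -1/705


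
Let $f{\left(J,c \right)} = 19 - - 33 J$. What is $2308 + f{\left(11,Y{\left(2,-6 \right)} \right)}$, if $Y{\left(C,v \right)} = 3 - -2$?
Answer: $2690$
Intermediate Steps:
$Y{\left(C,v \right)} = 5$ ($Y{\left(C,v \right)} = 3 + 2 = 5$)
$f{\left(J,c \right)} = 19 + 33 J$
$2308 + f{\left(11,Y{\left(2,-6 \right)} \right)} = 2308 + \left(19 + 33 \cdot 11\right) = 2308 + \left(19 + 363\right) = 2308 + 382 = 2690$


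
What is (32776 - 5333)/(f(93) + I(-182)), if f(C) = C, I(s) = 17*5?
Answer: 27443/178 ≈ 154.17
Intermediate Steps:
I(s) = 85
(32776 - 5333)/(f(93) + I(-182)) = (32776 - 5333)/(93 + 85) = 27443/178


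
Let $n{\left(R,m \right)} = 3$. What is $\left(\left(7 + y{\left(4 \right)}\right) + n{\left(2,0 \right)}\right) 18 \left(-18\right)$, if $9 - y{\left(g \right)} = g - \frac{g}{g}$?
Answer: $-5184$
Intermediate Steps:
$y{\left(g \right)} = 10 - g$ ($y{\left(g \right)} = 9 - \left(g - \frac{g}{g}\right) = 9 - \left(g - 1\right) = 9 - \left(-1 + g\right) = 10 - g$)
$\left(\left(7 + y{\left(4 \right)}\right) + n{\left(2,0 \right)}\right) 18 \left(-18\right) = \left(\left(7 + \left(10 - 4\right)\right) + 3\right) 18 \left(-18\right) = \left(\left(7 + 6\right) + 3\right) 18 \left(-18\right) = \left(13 + 3\right) 18 \left(-18\right) = 16 \cdot 18 \left(-18\right) = 288 \left(-18\right) = -5184$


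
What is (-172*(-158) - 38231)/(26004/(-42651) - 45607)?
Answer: 157168935/648403387 ≈ 0.24239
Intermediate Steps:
(-172*(-158) - 38231)/(26004/(-42651) - 45607) = (27176 - 38231)/(26004*(-1/42651) - 45607) = -11055/(-8668/14217 - 45607) = -11055/(-648403387/14217) = -11055*(-14217/648403387) = 157168935/648403387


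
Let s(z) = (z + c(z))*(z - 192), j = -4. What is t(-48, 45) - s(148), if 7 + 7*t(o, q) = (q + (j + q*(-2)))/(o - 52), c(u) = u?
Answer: 1302307/100 ≈ 13023.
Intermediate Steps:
s(z) = 2*z*(-192 + z) (s(z) = (z + z)*(z - 192) = (2*z)*(-192 + z) = 2*z*(-192 + z))
t(o, q) = -1 + (-4 - q)/(7*(-52 + o)) (t(o, q) = -1 + ((q + (-4 + q*(-2)))/(o - 52))/7 = -1 + ((q + (-4 - 2*q))/(-52 + o))/7 = -1 + ((-4 - q)/(-52 + o))/7 = -1 + (-4 - q)/(7*(-52 + o)))
t(-48, 45) - s(148) = (360 - 1*45 - 7*(-48))/(7*(-52 - 48)) - 2*148*(-192 + 148) = (1/7)*(360 - 45 + 336)/(-100) - 2*148*(-44) = (1/7)*(-1/100)*651 - 1*(-13024) = -93/100 + 13024 = 1302307/100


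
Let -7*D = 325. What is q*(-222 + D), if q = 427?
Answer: -114619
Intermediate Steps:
D = -325/7 (D = -⅐*325 = -325/7 ≈ -46.429)
q*(-222 + D) = 427*(-222 - 325/7) = 427*(-1879/7) = -114619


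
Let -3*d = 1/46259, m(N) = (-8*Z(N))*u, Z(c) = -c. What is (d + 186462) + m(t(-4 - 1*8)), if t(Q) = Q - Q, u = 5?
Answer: 25876636973/138777 ≈ 1.8646e+5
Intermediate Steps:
t(Q) = 0
m(N) = 40*N (m(N) = -(-8)*N*5 = (8*N)*5 = 40*N)
d = -1/138777 (d = -1/3/46259 = -1/3*1/46259 = -1/138777 ≈ -7.2058e-6)
(d + 186462) + m(t(-4 - 1*8)) = (-1/138777 + 186462) + 40*0 = 25876636973/138777 + 0 = 25876636973/138777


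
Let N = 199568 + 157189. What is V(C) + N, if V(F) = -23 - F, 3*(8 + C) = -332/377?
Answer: 403475534/1131 ≈ 3.5674e+5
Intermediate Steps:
C = -9380/1131 (C = -8 + (-332/377)/3 = -8 + (-332*1/377)/3 = -8 + (⅓)*(-332/377) = -8 - 332/1131 = -9380/1131 ≈ -8.2935)
N = 356757
V(C) + N = (-23 - 1*(-9380/1131)) + 356757 = (-23 + 9380/1131) + 356757 = -16633/1131 + 356757 = 403475534/1131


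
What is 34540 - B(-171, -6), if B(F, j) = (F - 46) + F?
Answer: 34928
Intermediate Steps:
B(F, j) = -46 + 2*F (B(F, j) = (-46 + F) + F = -46 + 2*F)
34540 - B(-171, -6) = 34540 - (-46 + 2*(-171)) = 34540 - (-46 - 342) = 34540 - 1*(-388) = 34540 + 388 = 34928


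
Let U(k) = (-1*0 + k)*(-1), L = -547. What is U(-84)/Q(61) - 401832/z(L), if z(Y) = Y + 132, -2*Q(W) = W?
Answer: 24442032/25315 ≈ 965.52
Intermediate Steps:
Q(W) = -W/2
U(k) = -k (U(k) = (0 + k)*(-1) = k*(-1) = -k)
z(Y) = 132 + Y
U(-84)/Q(61) - 401832/z(L) = (-1*(-84))/((-½*61)) - 401832/(132 - 547) = 84/(-61/2) - 401832/(-415) = 84*(-2/61) - 401832*(-1/415) = -168/61 + 401832/415 = 24442032/25315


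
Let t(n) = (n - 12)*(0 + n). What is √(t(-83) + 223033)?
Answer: √230918 ≈ 480.54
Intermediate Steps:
t(n) = n*(-12 + n) (t(n) = (-12 + n)*n = n*(-12 + n))
√(t(-83) + 223033) = √(-83*(-12 - 83) + 223033) = √(-83*(-95) + 223033) = √(7885 + 223033) = √230918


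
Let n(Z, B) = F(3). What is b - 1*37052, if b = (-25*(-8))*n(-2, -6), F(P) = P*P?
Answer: -35252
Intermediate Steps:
F(P) = P**2
n(Z, B) = 9 (n(Z, B) = 3**2 = 9)
b = 1800 (b = -25*(-8)*9 = 200*9 = 1800)
b - 1*37052 = 1800 - 1*37052 = 1800 - 37052 = -35252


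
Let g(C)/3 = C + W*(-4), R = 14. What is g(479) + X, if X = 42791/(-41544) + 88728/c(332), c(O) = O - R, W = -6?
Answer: 3934649237/2201832 ≈ 1787.0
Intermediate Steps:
g(C) = 72 + 3*C (g(C) = 3*(C - 6*(-4)) = 3*(C + 24) = 3*(24 + C) = 72 + 3*C)
c(O) = -14 + O (c(O) = O - 1*14 = O - 14 = -14 + O)
X = 612084749/2201832 (X = 42791/(-41544) + 88728/(-14 + 332) = 42791*(-1/41544) + 88728/318 = -42791/41544 + 88728*(1/318) = -42791/41544 + 14788/53 = 612084749/2201832 ≈ 277.99)
g(479) + X = (72 + 3*479) + 612084749/2201832 = (72 + 1437) + 612084749/2201832 = 1509 + 612084749/2201832 = 3934649237/2201832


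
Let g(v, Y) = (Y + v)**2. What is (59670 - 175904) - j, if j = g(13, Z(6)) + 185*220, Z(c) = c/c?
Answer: -157130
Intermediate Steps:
Z(c) = 1
j = 40896 (j = (1 + 13)**2 + 185*220 = 14**2 + 40700 = 196 + 40700 = 40896)
(59670 - 175904) - j = (59670 - 175904) - 1*40896 = -116234 - 40896 = -157130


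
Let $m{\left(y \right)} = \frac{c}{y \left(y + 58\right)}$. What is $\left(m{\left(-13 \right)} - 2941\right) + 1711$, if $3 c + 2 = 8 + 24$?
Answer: $- \frac{143912}{117} \approx -1230.0$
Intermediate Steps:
$c = 10$ ($c = - \frac{2}{3} + \frac{8 + 24}{3} = - \frac{2}{3} + \frac{1}{3} \cdot 32 = - \frac{2}{3} + \frac{32}{3} = 10$)
$m{\left(y \right)} = \frac{10}{y \left(58 + y\right)}$ ($m{\left(y \right)} = \frac{10}{y \left(y + 58\right)} = \frac{10}{y \left(58 + y\right)}$)
$\left(m{\left(-13 \right)} - 2941\right) + 1711 = \left(\frac{10}{\left(-13\right) \left(58 - 13\right)} - 2941\right) + 1711 = \left(10 \left(- \frac{1}{13}\right) \frac{1}{45} - 2941\right) + 1711 = \left(- \frac{2}{117} - 2941\right) + 1711 = - \frac{344099}{117} + 1711 = - \frac{143912}{117}$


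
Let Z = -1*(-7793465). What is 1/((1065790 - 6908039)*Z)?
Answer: -1/45531363102785 ≈ -2.1963e-14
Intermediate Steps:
Z = 7793465
1/((1065790 - 6908039)*Z) = 1/((1065790 - 6908039)*7793465) = (1/7793465)/(-5842249) = -1/5842249*1/7793465 = -1/45531363102785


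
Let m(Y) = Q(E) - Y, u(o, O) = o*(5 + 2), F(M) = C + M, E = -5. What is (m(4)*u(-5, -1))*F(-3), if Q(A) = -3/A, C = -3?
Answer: -714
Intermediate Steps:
F(M) = -3 + M
u(o, O) = 7*o (u(o, O) = o*7 = 7*o)
m(Y) = 3/5 - Y (m(Y) = -3/(-5) - Y = -3*(-1/5) - Y = 3/5 - Y)
(m(4)*u(-5, -1))*F(-3) = ((3/5 - 1*4)*(7*(-5)))*(-3 - 3) = ((3/5 - 4)*(-35))*(-6) = -17/5*(-35)*(-6) = 119*(-6) = -714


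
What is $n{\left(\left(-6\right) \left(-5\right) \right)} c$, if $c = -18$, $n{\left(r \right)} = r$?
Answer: $-540$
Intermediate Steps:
$n{\left(\left(-6\right) \left(-5\right) \right)} c = \left(-6\right) \left(-5\right) \left(-18\right) = 30 \left(-18\right) = -540$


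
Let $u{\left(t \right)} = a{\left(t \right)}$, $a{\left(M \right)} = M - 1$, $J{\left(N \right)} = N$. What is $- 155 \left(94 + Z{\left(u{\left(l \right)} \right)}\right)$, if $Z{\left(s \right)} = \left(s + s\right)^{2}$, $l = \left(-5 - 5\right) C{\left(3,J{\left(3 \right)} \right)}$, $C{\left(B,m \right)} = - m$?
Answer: $-535990$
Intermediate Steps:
$a{\left(M \right)} = -1 + M$
$l = 30$ ($l = \left(-5 - 5\right) \left(\left(-1\right) 3\right) = \left(-10\right) \left(-3\right) = 30$)
$u{\left(t \right)} = -1 + t$
$Z{\left(s \right)} = 4 s^{2}$ ($Z{\left(s \right)} = \left(2 s\right)^{2} = 4 s^{2}$)
$- 155 \left(94 + Z{\left(u{\left(l \right)} \right)}\right) = - 155 \left(94 + 4 \left(-1 + 30\right)^{2}\right) = - 155 \left(94 + 4 \cdot 29^{2}\right) = - 155 \left(94 + 4 \cdot 841\right) = - 155 \left(94 + 3364\right) = \left(-155\right) 3458 = -535990$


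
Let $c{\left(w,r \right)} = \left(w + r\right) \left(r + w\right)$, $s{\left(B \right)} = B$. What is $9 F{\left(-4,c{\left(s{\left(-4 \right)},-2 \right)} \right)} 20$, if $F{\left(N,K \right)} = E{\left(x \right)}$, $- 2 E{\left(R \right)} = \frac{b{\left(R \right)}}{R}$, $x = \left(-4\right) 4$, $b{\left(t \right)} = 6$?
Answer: $\frac{135}{4} \approx 33.75$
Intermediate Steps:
$c{\left(w,r \right)} = \left(r + w\right)^{2}$ ($c{\left(w,r \right)} = \left(r + w\right) \left(r + w\right) = \left(r + w\right)^{2}$)
$x = -16$
$E{\left(R \right)} = - \frac{3}{R}$ ($E{\left(R \right)} = - \frac{6 \frac{1}{R}}{2} = - \frac{3}{R}$)
$F{\left(N,K \right)} = \frac{3}{16}$ ($F{\left(N,K \right)} = - \frac{3}{-16} = \left(-3\right) \left(- \frac{1}{16}\right) = \frac{3}{16}$)
$9 F{\left(-4,c{\left(s{\left(-4 \right)},-2 \right)} \right)} 20 = 9 \cdot \frac{3}{16} \cdot 20 = \frac{27}{16} \cdot 20 = \frac{135}{4}$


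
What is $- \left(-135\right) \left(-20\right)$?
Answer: $-2700$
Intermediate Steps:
$- \left(-135\right) \left(-20\right) = \left(-1\right) 2700 = -2700$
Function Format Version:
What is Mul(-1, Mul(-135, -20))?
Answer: -2700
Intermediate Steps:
Mul(-1, Mul(-135, -20)) = Mul(-1, 2700) = -2700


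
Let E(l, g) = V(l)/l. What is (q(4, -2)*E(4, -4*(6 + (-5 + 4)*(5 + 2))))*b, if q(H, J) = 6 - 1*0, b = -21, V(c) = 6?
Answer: -189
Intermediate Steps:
E(l, g) = 6/l
q(H, J) = 6 (q(H, J) = 6 + 0 = 6)
(q(4, -2)*E(4, -4*(6 + (-5 + 4)*(5 + 2))))*b = (6*(6/4))*(-21) = (6*(6*(¼)))*(-21) = (6*(3/2))*(-21) = 9*(-21) = -189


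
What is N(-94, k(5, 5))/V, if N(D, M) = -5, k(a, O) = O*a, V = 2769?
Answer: -5/2769 ≈ -0.0018057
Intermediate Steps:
N(-94, k(5, 5))/V = -5/2769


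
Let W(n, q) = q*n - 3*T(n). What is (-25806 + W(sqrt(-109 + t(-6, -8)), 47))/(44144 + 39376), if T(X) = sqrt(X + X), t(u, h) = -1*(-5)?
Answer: -4301/13920 - 26**(1/4)*sqrt(I)/13920 + 47*I*sqrt(26)/41760 ≈ -0.30909 + 0.0056241*I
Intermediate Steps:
t(u, h) = 5
T(X) = sqrt(2)*sqrt(X) (T(X) = sqrt(2*X) = sqrt(2)*sqrt(X))
W(n, q) = n*q - 3*sqrt(2)*sqrt(n) (W(n, q) = q*n - 3*sqrt(2)*sqrt(n) = n*q - 3*sqrt(2)*sqrt(n))
(-25806 + W(sqrt(-109 + t(-6, -8)), 47))/(44144 + 39376) = (-25806 + (sqrt(-109 + 5)*47 - 3*sqrt(2)*sqrt(sqrt(-109 + 5))))/(44144 + 39376) = (-25806 + (sqrt(-104)*47 - 3*sqrt(2)*sqrt(sqrt(-104))))/83520 = (-25806 + ((2*I*sqrt(26))*47 - 3*sqrt(2)*sqrt(2*I*sqrt(26))))*(1/83520) = (-25806 + (94*I*sqrt(26) - 3*sqrt(2)*2**(3/4)*13**(1/4)*sqrt(I)))*(1/83520) = (-25806 + (94*I*sqrt(26) - 6*26**(1/4)*sqrt(I)))*(1/83520) = (-25806 + (-6*26**(1/4)*sqrt(I) + 94*I*sqrt(26)))*(1/83520) = (-25806 - 6*26**(1/4)*sqrt(I) + 94*I*sqrt(26))*(1/83520) = -4301/13920 - 26**(1/4)*sqrt(I)/13920 + 47*I*sqrt(26)/41760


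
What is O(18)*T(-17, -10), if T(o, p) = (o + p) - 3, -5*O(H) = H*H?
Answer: 1944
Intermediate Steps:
O(H) = -H²/5 (O(H) = -H*H/5 = -H²/5)
T(o, p) = -3 + o + p
O(18)*T(-17, -10) = (-⅕*18²)*(-3 - 17 - 10) = -⅕*324*(-30) = -324/5*(-30) = 1944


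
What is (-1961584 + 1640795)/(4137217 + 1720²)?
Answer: -320789/7095617 ≈ -0.045209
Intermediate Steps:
(-1961584 + 1640795)/(4137217 + 1720²) = -320789/(4137217 + 2958400) = -320789/7095617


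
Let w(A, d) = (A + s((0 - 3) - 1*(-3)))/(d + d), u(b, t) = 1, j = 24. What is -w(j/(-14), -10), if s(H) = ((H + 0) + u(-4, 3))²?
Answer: -1/28 ≈ -0.035714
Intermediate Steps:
s(H) = (1 + H)² (s(H) = ((H + 0) + 1)² = (H + 1)² = (1 + H)²)
w(A, d) = (1 + A)/(2*d) (w(A, d) = (A + (1 + ((0 - 3) - 1*(-3)))²)/(d + d) = (A + (1 + (-3 + 3))²)/((2*d)) = (A + (1 + 0)²)*(1/(2*d)) = (A + 1²)*(1/(2*d)) = (A + 1)*(1/(2*d)) = (1 + A)*(1/(2*d)) = (1 + A)/(2*d))
-w(j/(-14), -10) = -(1 + 24/(-14))/(2*(-10)) = -(-1)*(1 + 24*(-1/14))/(2*10) = -(-1)*(1 - 12/7)/(2*10) = -(-1)*(-5)/(2*10*7) = -1*1/28 = -1/28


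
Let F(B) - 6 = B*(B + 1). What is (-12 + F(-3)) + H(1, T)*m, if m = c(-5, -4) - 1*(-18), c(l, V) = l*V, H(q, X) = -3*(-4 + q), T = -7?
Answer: 342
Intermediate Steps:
F(B) = 6 + B*(1 + B) (F(B) = 6 + B*(B + 1) = 6 + B*(1 + B))
H(q, X) = 12 - 3*q
c(l, V) = V*l
m = 38 (m = -4*(-5) - 1*(-18) = 20 + 18 = 38)
(-12 + F(-3)) + H(1, T)*m = (-12 + (6 - 3 + (-3)²)) + (12 - 3*1)*38 = (-12 + (6 - 3 + 9)) + (12 - 3)*38 = (-12 + 12) + 9*38 = 0 + 342 = 342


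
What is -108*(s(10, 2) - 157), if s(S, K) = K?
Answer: 16740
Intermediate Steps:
-108*(s(10, 2) - 157) = -108*(2 - 157) = -108*(-155) = 16740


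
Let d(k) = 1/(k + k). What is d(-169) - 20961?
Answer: -7084819/338 ≈ -20961.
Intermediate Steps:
d(k) = 1/(2*k)
d(-169) - 20961 = (½)/(-169) - 20961 = (½)*(-1/169) - 20961 = -1/338 - 20961 = -7084819/338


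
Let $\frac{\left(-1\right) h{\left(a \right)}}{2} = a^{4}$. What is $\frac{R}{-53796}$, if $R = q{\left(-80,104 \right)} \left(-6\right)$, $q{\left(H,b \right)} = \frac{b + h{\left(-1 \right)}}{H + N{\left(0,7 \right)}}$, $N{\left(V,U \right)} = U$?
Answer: $- \frac{51}{327259} \approx -0.00015584$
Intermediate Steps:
$h{\left(a \right)} = - 2 a^{4}$
$q{\left(H,b \right)} = \frac{-2 + b}{7 + H}$ ($q{\left(H,b \right)} = \frac{b - 2 \left(-1\right)^{4}}{H + 7} = \frac{b - 2}{7 + H} = \frac{-2 + b}{7 + H}$)
$R = \frac{612}{73}$ ($R = \frac{-2 + 104}{7 - 80} \left(-6\right) = \frac{1}{-73} \cdot 102 \left(-6\right) = \left(- \frac{1}{73}\right) 102 \left(-6\right) = \left(- \frac{102}{73}\right) \left(-6\right) = \frac{612}{73} \approx 8.3836$)
$\frac{R}{-53796} = \frac{612}{73 \left(-53796\right)} = \frac{612}{73} \left(- \frac{1}{53796}\right) = - \frac{51}{327259}$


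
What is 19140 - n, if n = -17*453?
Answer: 26841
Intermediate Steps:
n = -7701
19140 - n = 19140 - 1*(-7701) = 19140 + 7701 = 26841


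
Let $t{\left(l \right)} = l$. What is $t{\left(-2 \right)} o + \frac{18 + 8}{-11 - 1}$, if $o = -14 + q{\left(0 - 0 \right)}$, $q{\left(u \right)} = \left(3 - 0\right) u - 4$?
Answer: $\frac{203}{6} \approx 33.833$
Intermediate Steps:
$q{\left(u \right)} = -4 + 3 u$ ($q{\left(u \right)} = \left(3 + 0\right) u - 4 = 3 u - 4 = -4 + 3 u$)
$o = -18$ ($o = -14 - \left(4 - 3 \left(0 - 0\right)\right) = -14 - \left(4 - 3 \left(0 + 0\right)\right) = -14 + \left(-4 + 3 \cdot 0\right) = -14 + \left(-4 + 0\right) = -14 - 4 = -18$)
$t{\left(-2 \right)} o + \frac{18 + 8}{-11 - 1} = \left(-2\right) \left(-18\right) + \frac{18 + 8}{-11 - 1} = 36 + \frac{26}{-12} = 36 + 26 \left(- \frac{1}{12}\right) = 36 - \frac{13}{6} = \frac{203}{6}$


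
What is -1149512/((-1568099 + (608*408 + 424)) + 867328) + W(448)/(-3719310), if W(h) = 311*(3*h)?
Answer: 7484147288/3080917005 ≈ 2.4292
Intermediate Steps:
W(h) = 933*h
-1149512/((-1568099 + (608*408 + 424)) + 867328) + W(448)/(-3719310) = -1149512/((-1568099 + (608*408 + 424)) + 867328) + (933*448)/(-3719310) = -1149512/((-1568099 + (248064 + 424)) + 867328) + 417984*(-1/3719310) = -1149512/((-1568099 + 248488) + 867328) - 9952/88555 = -1149512/(-1319611 + 867328) - 9952/88555 = -1149512/(-452283) - 9952/88555 = -1149512*(-1/452283) - 9952/88555 = 88424/34791 - 9952/88555 = 7484147288/3080917005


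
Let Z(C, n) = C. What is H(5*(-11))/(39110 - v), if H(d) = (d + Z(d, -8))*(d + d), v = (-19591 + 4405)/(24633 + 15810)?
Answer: 40780025/131811743 ≈ 0.30938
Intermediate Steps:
v = -5062/13481 (v = -15186/40443 = -15186*1/40443 = -5062/13481 ≈ -0.37549)
H(d) = 4*d**2 (H(d) = (d + d)*(d + d) = (2*d)*(2*d) = 4*d**2)
H(5*(-11))/(39110 - v) = (4*(5*(-11))**2)/(39110 - 1*(-5062/13481)) = (4*(-55)**2)/(39110 + 5062/13481) = (4*3025)/(527246972/13481) = 12100*(13481/527246972) = 40780025/131811743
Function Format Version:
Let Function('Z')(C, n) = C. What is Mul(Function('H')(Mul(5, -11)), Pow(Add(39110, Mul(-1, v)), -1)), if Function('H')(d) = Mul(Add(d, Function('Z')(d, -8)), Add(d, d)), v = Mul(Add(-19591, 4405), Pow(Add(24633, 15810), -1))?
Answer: Rational(40780025, 131811743) ≈ 0.30938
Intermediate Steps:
v = Rational(-5062, 13481) (v = Mul(-15186, Pow(40443, -1)) = Mul(-15186, Rational(1, 40443)) = Rational(-5062, 13481) ≈ -0.37549)
Function('H')(d) = Mul(4, Pow(d, 2)) (Function('H')(d) = Mul(Add(d, d), Add(d, d)) = Mul(Mul(2, d), Mul(2, d)) = Mul(4, Pow(d, 2)))
Mul(Function('H')(Mul(5, -11)), Pow(Add(39110, Mul(-1, v)), -1)) = Mul(Mul(4, Pow(Mul(5, -11), 2)), Pow(Add(39110, Mul(-1, Rational(-5062, 13481))), -1)) = Mul(Mul(4, Pow(-55, 2)), Pow(Add(39110, Rational(5062, 13481)), -1)) = Mul(Mul(4, 3025), Pow(Rational(527246972, 13481), -1)) = Mul(12100, Rational(13481, 527246972)) = Rational(40780025, 131811743)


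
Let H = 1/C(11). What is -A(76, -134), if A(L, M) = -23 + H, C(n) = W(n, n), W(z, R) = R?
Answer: 252/11 ≈ 22.909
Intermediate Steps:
C(n) = n
H = 1/11 ≈ 0.090909
A(L, M) = -252/11 (A(L, M) = -23 + 1/11 = -252/11)
-A(76, -134) = -1*(-252/11) = 252/11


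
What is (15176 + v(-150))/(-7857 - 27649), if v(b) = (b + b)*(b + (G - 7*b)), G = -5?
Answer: 126662/17753 ≈ 7.1347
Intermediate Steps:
v(b) = 2*b*(-5 - 6*b) (v(b) = (b + b)*(b + (-5 - 7*b)) = (2*b)*(-5 - 6*b) = 2*b*(-5 - 6*b))
(15176 + v(-150))/(-7857 - 27649) = (15176 - 2*(-150)*(5 + 6*(-150)))/(-7857 - 27649) = (15176 - 2*(-150)*(5 - 900))/(-35506) = (15176 - 2*(-150)*(-895))*(-1/35506) = (15176 - 268500)*(-1/35506) = -253324*(-1/35506) = 126662/17753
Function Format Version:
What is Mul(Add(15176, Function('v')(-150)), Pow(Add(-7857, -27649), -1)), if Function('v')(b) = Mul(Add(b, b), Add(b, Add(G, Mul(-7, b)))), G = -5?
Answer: Rational(126662, 17753) ≈ 7.1347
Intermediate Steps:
Function('v')(b) = Mul(2, b, Add(-5, Mul(-6, b))) (Function('v')(b) = Mul(Add(b, b), Add(b, Add(-5, Mul(-7, b)))) = Mul(Mul(2, b), Add(-5, Mul(-6, b))) = Mul(2, b, Add(-5, Mul(-6, b))))
Mul(Add(15176, Function('v')(-150)), Pow(Add(-7857, -27649), -1)) = Mul(Add(15176, Mul(-2, -150, Add(5, Mul(6, -150)))), Pow(Add(-7857, -27649), -1)) = Mul(Add(15176, Mul(-2, -150, Add(5, -900))), Pow(-35506, -1)) = Mul(Add(15176, Mul(-2, -150, -895)), Rational(-1, 35506)) = Mul(Add(15176, -268500), Rational(-1, 35506)) = Mul(-253324, Rational(-1, 35506)) = Rational(126662, 17753)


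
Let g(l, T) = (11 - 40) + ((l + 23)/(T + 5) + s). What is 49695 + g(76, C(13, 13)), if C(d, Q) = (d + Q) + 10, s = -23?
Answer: 2035462/41 ≈ 49645.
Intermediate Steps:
C(d, Q) = 10 + Q + d (C(d, Q) = (Q + d) + 10 = 10 + Q + d)
g(l, T) = -52 + (23 + l)/(5 + T) (g(l, T) = (11 - 40) + ((l + 23)/(T + 5) - 23) = -29 + ((23 + l)/(5 + T) - 23) = -29 + (-23 + (23 + l)/(5 + T)) = -52 + (23 + l)/(5 + T))
49695 + g(76, C(13, 13)) = 49695 + (-237 + 76 - 52*(10 + 13 + 13))/(5 + (10 + 13 + 13)) = 49695 + (-237 + 76 - 52*36)/(5 + 36) = 49695 + (-237 + 76 - 1872)/41 = 49695 + (1/41)*(-2033) = 49695 - 2033/41 = 2035462/41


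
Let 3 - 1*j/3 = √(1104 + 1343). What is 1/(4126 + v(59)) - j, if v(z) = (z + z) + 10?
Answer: -38285/4254 + 3*√2447 ≈ 139.40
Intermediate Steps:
v(z) = 10 + 2*z (v(z) = 2*z + 10 = 10 + 2*z)
j = 9 - 3*√2447 (j = 9 - 3*√(1104 + 1343) = 9 - 3*√2447 ≈ -139.40)
1/(4126 + v(59)) - j = 1/(4126 + (10 + 2*59)) - (9 - 3*√2447) = 1/(4126 + (10 + 118)) + (-9 + 3*√2447) = 1/(4126 + 128) + (-9 + 3*√2447) = 1/4254 + (-9 + 3*√2447) = -38285/4254 + 3*√2447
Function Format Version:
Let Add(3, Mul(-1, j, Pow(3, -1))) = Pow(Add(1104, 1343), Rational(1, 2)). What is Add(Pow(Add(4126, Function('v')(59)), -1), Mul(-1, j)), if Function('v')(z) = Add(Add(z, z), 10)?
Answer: Add(Rational(-38285, 4254), Mul(3, Pow(2447, Rational(1, 2)))) ≈ 139.40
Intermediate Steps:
Function('v')(z) = Add(10, Mul(2, z)) (Function('v')(z) = Add(Mul(2, z), 10) = Add(10, Mul(2, z)))
j = Add(9, Mul(-3, Pow(2447, Rational(1, 2)))) (j = Add(9, Mul(-3, Pow(Add(1104, 1343), Rational(1, 2)))) = Add(9, Mul(-3, Pow(2447, Rational(1, 2)))) ≈ -139.40)
Add(Pow(Add(4126, Function('v')(59)), -1), Mul(-1, j)) = Add(Pow(Add(4126, Add(10, Mul(2, 59))), -1), Mul(-1, Add(9, Mul(-3, Pow(2447, Rational(1, 2)))))) = Add(Pow(Add(4126, Add(10, 118)), -1), Add(-9, Mul(3, Pow(2447, Rational(1, 2))))) = Add(Pow(Add(4126, 128), -1), Add(-9, Mul(3, Pow(2447, Rational(1, 2))))) = Add(Pow(4254, -1), Add(-9, Mul(3, Pow(2447, Rational(1, 2))))) = Add(Rational(1, 4254), Add(-9, Mul(3, Pow(2447, Rational(1, 2))))) = Add(Rational(-38285, 4254), Mul(3, Pow(2447, Rational(1, 2))))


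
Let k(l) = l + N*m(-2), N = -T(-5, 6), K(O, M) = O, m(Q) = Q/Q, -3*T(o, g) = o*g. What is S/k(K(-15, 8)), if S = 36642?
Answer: -36642/25 ≈ -1465.7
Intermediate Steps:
T(o, g) = -g*o/3 (T(o, g) = -o*g/3 = -g*o/3)
m(Q) = 1
N = -10 (N = -(-1)*6*(-5)/3 = -1*10 = -10)
k(l) = -10 + l (k(l) = l - 10*1 = l - 10 = -10 + l)
S/k(K(-15, 8)) = 36642/(-10 - 15) = 36642/(-25) = 36642*(-1/25) = -36642/25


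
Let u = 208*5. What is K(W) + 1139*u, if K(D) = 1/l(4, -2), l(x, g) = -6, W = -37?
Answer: 7107359/6 ≈ 1.1846e+6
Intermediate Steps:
u = 1040
K(D) = -⅙ (K(D) = 1/(-6) = -⅙)
K(W) + 1139*u = -⅙ + 1139*1040 = -⅙ + 1184560 = 7107359/6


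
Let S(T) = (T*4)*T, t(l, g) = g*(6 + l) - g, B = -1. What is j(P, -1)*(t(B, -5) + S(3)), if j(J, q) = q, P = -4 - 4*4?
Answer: -16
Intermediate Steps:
P = -20 (P = -4 - 16 = -20)
t(l, g) = -g + g*(6 + l)
S(T) = 4*T² (S(T) = (4*T)*T = 4*T²)
j(P, -1)*(t(B, -5) + S(3)) = -(-5*(5 - 1) + 4*3²) = -(-5*4 + 4*9) = -(-20 + 36) = -1*16 = -16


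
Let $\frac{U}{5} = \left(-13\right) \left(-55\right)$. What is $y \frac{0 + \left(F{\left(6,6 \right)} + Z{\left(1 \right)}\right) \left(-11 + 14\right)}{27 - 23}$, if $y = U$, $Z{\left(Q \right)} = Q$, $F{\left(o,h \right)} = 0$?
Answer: $\frac{10725}{4} \approx 2681.3$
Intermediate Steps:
$U = 3575$ ($U = 5 \left(\left(-13\right) \left(-55\right)\right) = 5 \cdot 715 = 3575$)
$y = 3575$
$y \frac{0 + \left(F{\left(6,6 \right)} + Z{\left(1 \right)}\right) \left(-11 + 14\right)}{27 - 23} = 3575 \frac{0 + \left(0 + 1\right) \left(-11 + 14\right)}{27 - 23} = 3575 \frac{0 + 1 \cdot 3}{4} = 3575 \left(0 + 3\right) \frac{1}{4} = 3575 \cdot 3 \cdot \frac{1}{4} = 3575 \cdot \frac{3}{4} = \frac{10725}{4}$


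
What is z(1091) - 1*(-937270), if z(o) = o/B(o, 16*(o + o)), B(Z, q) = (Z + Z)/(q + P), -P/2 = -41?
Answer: 954767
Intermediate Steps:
P = 82 (P = -2*(-41) = 82)
B(Z, q) = 2*Z/(82 + q) (B(Z, q) = (Z + Z)/(q + 82) = (2*Z)/(82 + q) = 2*Z/(82 + q))
z(o) = 41 + 16*o (z(o) = o/((2*o/(82 + 16*(o + o)))) = o/((2*o/(82 + 16*(2*o)))) = o/((2*o/(82 + 32*o))) = o*((82 + 32*o)/(2*o)) = 41 + 16*o)
z(1091) - 1*(-937270) = (41 + 16*1091) - 1*(-937270) = (41 + 17456) + 937270 = 17497 + 937270 = 954767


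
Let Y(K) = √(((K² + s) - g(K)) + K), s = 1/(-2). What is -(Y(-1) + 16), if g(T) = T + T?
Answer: -16 - √6/2 ≈ -17.225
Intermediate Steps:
g(T) = 2*T
s = -½ ≈ -0.50000
Y(K) = √(-½ + K² - K) (Y(K) = √(((K² - ½) - 2*K) + K) = √(((-½ + K²) - 2*K) + K) = √((-½ + K² - 2*K) + K) = √(-½ + K² - K))
-(Y(-1) + 16) = -(√(-2 - 4*(-1) + 4*(-1)²)/2 + 16) = -(√(-2 + 4 + 4*1)/2 + 16) = -(√(-2 + 4 + 4)/2 + 16) = -(√6/2 + 16) = -(16 + √6/2) = -16 - √6/2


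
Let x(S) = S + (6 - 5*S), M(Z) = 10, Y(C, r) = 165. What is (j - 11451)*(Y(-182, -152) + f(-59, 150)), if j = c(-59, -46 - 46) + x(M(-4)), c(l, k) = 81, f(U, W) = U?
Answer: -1208824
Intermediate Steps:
x(S) = 6 - 4*S
j = 47 (j = 81 + (6 - 4*10) = 81 + (6 - 40) = 81 - 34 = 47)
(j - 11451)*(Y(-182, -152) + f(-59, 150)) = (47 - 11451)*(165 - 59) = -11404*106 = -1208824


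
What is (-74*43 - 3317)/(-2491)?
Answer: 6499/2491 ≈ 2.6090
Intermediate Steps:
(-74*43 - 3317)/(-2491) = (-3182 - 3317)*(-1/2491) = -6499*(-1/2491) = 6499/2491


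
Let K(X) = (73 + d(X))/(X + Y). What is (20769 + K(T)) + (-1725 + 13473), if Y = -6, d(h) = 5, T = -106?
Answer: 1820913/56 ≈ 32516.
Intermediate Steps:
K(X) = 78/(-6 + X) (K(X) = (73 + 5)/(X - 6) = 78/(-6 + X))
(20769 + K(T)) + (-1725 + 13473) = (20769 + 78/(-6 - 106)) + (-1725 + 13473) = (20769 + 78/(-112)) + 11748 = (20769 + 78*(-1/112)) + 11748 = (20769 - 39/56) + 11748 = 1163025/56 + 11748 = 1820913/56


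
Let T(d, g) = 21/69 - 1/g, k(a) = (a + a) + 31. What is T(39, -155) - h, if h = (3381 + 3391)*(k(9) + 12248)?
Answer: -296876386352/3565 ≈ -8.3275e+7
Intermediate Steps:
k(a) = 31 + 2*a (k(a) = 2*a + 31 = 31 + 2*a)
T(d, g) = 7/23 - 1/g (T(d, g) = 21*(1/69) - 1/g = 7/23 - 1/g)
h = 83275284 (h = (3381 + 3391)*((31 + 2*9) + 12248) = 6772*((31 + 18) + 12248) = 6772*(49 + 12248) = 6772*12297 = 83275284)
T(39, -155) - h = (7/23 - 1/(-155)) - 1*83275284 = (7/23 - 1*(-1/155)) - 83275284 = (7/23 + 1/155) - 83275284 = 1108/3565 - 83275284 = -296876386352/3565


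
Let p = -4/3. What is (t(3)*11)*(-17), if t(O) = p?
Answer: 748/3 ≈ 249.33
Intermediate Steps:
p = -4/3 (p = -4*⅓ = -4/3 ≈ -1.3333)
t(O) = -4/3
(t(3)*11)*(-17) = -4/3*11*(-17) = -44/3*(-17) = 748/3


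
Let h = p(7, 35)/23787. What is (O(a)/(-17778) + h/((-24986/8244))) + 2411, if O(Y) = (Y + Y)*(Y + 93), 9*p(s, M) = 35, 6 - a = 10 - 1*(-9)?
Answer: 2123031017088853/880517646333 ≈ 2411.1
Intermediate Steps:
a = -13 (a = 6 - (10 - 1*(-9)) = 6 - (10 + 9) = 6 - 1*19 = 6 - 19 = -13)
p(s, M) = 35/9 (p(s, M) = (⅑)*35 = 35/9)
h = 35/214083 (h = (35/9)/23787 = (35/9)*(1/23787) = 35/214083 ≈ 0.00016349)
O(Y) = 2*Y*(93 + Y) (O(Y) = (2*Y)*(93 + Y) = 2*Y*(93 + Y))
(O(a)/(-17778) + h/((-24986/8244))) + 2411 = ((2*(-13)*(93 - 13))/(-17778) + 35/(214083*((-24986/8244)))) + 2411 = ((2*(-13)*80)*(-1/17778) + 35/(214083*((-24986*1/8244)))) + 2411 = (-2080*(-1/17778) + 35/(214083*(-12493/4122))) + 2411 = (1040/8889 + (35/214083)*(-4122/12493)) + 2411 = (1040/8889 - 16030/297170991) + 2411 = 102971779990/880517646333 + 2411 = 2123031017088853/880517646333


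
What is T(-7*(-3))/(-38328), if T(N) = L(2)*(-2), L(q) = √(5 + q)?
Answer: √7/19164 ≈ 0.00013806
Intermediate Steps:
T(N) = -2*√7 (T(N) = √(5 + 2)*(-2) = √7*(-2) = -2*√7)
T(-7*(-3))/(-38328) = -2*√7/(-38328) = -2*√7*(-1/38328) = √7/19164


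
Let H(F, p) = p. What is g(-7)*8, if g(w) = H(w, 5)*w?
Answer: -280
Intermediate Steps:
g(w) = 5*w
g(-7)*8 = (5*(-7))*8 = -35*8 = -280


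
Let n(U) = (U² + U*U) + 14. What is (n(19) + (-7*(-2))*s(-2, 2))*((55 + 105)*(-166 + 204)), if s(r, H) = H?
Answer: 4645120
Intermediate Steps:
n(U) = 14 + 2*U² (n(U) = (U² + U²) + 14 = 2*U² + 14 = 14 + 2*U²)
(n(19) + (-7*(-2))*s(-2, 2))*((55 + 105)*(-166 + 204)) = ((14 + 2*19²) - 7*(-2)*2)*((55 + 105)*(-166 + 204)) = ((14 + 2*361) + 14*2)*(160*38) = ((14 + 722) + 28)*6080 = (736 + 28)*6080 = 764*6080 = 4645120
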